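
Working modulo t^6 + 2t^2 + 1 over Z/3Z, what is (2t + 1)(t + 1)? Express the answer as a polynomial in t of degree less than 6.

Multiply in Z/3Z[t]: (2t + 1)·(t + 1) = 2t^2 + 1.
Reduced: 2t^2 + 1.

2t^2 + 1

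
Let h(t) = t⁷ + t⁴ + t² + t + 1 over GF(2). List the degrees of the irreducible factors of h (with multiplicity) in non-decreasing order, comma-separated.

2, 2, 3

Roots in GF(2): h(0) = 1; h(1) = 1.
Complete factorization: h(t) = (t² + t + 1)^2·(t³ + t + 1).
Factor degrees with multiplicity: 2 + 2 + 3 = 7.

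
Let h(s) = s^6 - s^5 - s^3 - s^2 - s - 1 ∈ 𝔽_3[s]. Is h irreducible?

Yes

Check for roots in 𝔽_3: h(0) = 2; h(1) = 2; h(2) = 2.
No roots, so no linear factors.
Monic irreducibles of degree 2 over GF(3): s^2 + 1, s^2 + s - 1, s^2 - s - 1.
None of them divide h (all give nonzero remainder).
Degree-3 irreducible divisors: test the 8 monic irreducibles of degree 3 over GF(3).
None of them divide h (all give nonzero remainder).
No irreducible factor of degree ≤ 3 exists, so h is irreducible over GF(3).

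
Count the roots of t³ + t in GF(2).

Write f(t) = t³ + t.
Evaluate at each of the 2 elements of GF(2):
f(0) = 0 → root; f(1) = 0 → root.
Roots: {0, 1}.

2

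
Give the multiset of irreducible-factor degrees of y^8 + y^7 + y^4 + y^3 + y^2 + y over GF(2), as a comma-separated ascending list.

Write f(y) = y^8 + y^7 + y^4 + y^3 + y^2 + y.
Roots in GF(2): f(0) = 0 → root; f(1) = 0 → root.
Linear factors from roots: (y), (y + 1).
Complete factorization: f(y) = (y)·(y + 1)·(y^3 + y + 1)^2.
Factor degrees with multiplicity: 1 + 1 + 3 + 3 = 8.

1, 1, 3, 3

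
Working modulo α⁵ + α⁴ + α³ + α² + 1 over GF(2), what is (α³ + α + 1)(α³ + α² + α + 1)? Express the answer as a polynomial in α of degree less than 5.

Multiply in GF(2)[α]: (α³ + α + 1)·(α³ + α² + α + 1) = α⁶ + α⁵ + α³ + 1.
Reduce using α⁵ ≡ α⁴ + α³ + α² + 1 (mod α⁵ + α⁴ + α³ + α² + 1).
Reduced: α⁴ + α + 1.

α^4 + α + 1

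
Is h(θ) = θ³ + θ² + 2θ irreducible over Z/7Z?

Check for roots in Z/7Z: h(0) = 0 → root; h(1) = 4; h(2) = 2; h(3) = 0 → root; h(4) = 4; h(5) = 6; h(6) = 5.
h(0) = 0, so (θ) divides h(θ); h is reducible.

No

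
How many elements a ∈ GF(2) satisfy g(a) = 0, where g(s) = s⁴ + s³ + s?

1

Evaluate at each of the 2 elements of GF(2):
g(0) = 0 → root; g(1) = 1.
Roots: {0}.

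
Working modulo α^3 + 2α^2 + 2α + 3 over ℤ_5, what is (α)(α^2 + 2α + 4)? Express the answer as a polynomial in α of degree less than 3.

2α + 2

Multiply in ℤ_5[α]: (α)·(α^2 + 2α + 4) = α^3 + 2α^2 + 4α.
Reduce using α^3 ≡ 3α^2 + 3α + 2 (mod α^3 + 2α^2 + 2α + 3).
Reduced: 2α + 2.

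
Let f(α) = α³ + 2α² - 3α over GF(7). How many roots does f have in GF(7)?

3

Evaluate at each of the 7 elements of GF(7):
f(0) = 0 → root; f(1) = 0 → root; f(2) = 3; f(3) = 1; f(4) = 0 → root; f(5) = 6; f(6) = 4.
Roots: {0, 1, 4}.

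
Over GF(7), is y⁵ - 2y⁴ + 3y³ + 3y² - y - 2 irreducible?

Yes

Write h(y) = y⁵ - 2y⁴ + 3y³ + 3y² - y - 2.
Check for roots in GF(7): h(0) = 5; h(1) = 2; h(2) = 4; h(3) = 2; h(4) = 4; h(5) = 1; h(6) = 3.
No roots, so no linear factors.
Degree-2 irreducible divisors: test the 21 monic irreducibles of degree 2 over GF(7).
None of them divide h (all give nonzero remainder).
No irreducible factor of degree ≤ 2 exists, so h is irreducible over GF(7).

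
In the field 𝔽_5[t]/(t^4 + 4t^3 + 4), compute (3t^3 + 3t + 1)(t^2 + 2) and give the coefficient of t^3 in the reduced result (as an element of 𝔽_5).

2

Multiply in 𝔽_5[t]: (3t^3 + 3t + 1)·(t^2 + 2) = 3t^5 + 4t^3 + t^2 + t + 2.
Reduce using t^4 ≡ t^3 + 1 (mod t^4 + 4t^3 + 4).
Reduced: 2t^3 + t^2 + 4t.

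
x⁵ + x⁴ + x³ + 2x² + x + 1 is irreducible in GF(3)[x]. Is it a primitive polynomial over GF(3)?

Write f(x) = x⁵ + x⁴ + x³ + 2x² + x + 1.
|GF(3^5)^×| = 3^5 − 1 = 242. Prime factorization: 242 = 2·11^2.
f is primitive ⇔ x has order 242 in GF(3)[x]/(f), i.e. x^(242/q) ≠ 1 for each prime q | 242.
x^(121) mod f = 2.
x^(22) mod f = x⁴ + 2x² + x + 1.
None equal 1, so x has full order 242; f is primitive.

Yes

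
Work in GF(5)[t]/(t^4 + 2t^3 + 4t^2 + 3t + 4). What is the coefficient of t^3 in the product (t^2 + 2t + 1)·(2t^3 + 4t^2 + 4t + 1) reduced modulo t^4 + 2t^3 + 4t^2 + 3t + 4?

Multiply in GF(5)[t]: (t^2 + 2t + 1)·(2t^3 + 4t^2 + 4t + 1) = 2t^5 + 3t^4 + 4t^3 + 3t^2 + t + 1.
Reduce using t^4 ≡ 3t^3 + t^2 + 2t + 1 (mod t^4 + 2t^3 + 4t^2 + 3t + 4).
Reduced: 3t^3 + t^2 + t.

3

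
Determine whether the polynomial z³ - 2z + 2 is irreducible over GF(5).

Yes

Write P(z) = z³ - 2z + 2.
Check for roots in GF(5): P(0) = 2; P(1) = 1; P(2) = 1; P(3) = 3; P(4) = 3.
No roots. A degree-3 polynomial over a field with no linear factor is irreducible.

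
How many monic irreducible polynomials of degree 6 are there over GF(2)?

Gauss's count: N_{2}(6) = (1/6) Σ_{d|6} μ(6/d)·2^d.
Divisors of 6: 1, 2, 3, 6; μ(6/d) for each: 1, -1, -1, 1.
Σ = 2^1 − 2^2 − 2^3 + 2^6 = 54.
N = 54/6 = 9.

9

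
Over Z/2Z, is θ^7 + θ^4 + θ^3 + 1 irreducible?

No

Write g(θ) = θ^7 + θ^4 + θ^3 + 1.
Check for roots in Z/2Z: g(0) = 1; g(1) = 0 → root.
g(1) = 0, so (θ − 1) divides g(θ); g is reducible.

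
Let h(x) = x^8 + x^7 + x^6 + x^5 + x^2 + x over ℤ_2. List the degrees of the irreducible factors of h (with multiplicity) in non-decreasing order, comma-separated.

1, 1, 3, 3

Roots in ℤ_2: h(0) = 0 → root; h(1) = 0 → root.
Linear factors from roots: (x), (x + 1).
Complete factorization: h(x) = (x)·(x + 1)·(x^3 + x^2 + 1)^2.
Factor degrees with multiplicity: 1 + 1 + 3 + 3 = 8.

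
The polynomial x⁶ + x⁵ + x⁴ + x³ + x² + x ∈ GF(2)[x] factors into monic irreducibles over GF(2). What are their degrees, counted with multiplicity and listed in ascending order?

1, 1, 2, 2

Write h(x) = x⁶ + x⁵ + x⁴ + x³ + x² + x.
Roots in GF(2): h(0) = 0 → root; h(1) = 0 → root.
Linear factors from roots: (x), (x + 1).
Complete factorization: h(x) = (x)·(x + 1)·(x² + x + 1)^2.
Factor degrees with multiplicity: 1 + 1 + 2 + 2 = 6.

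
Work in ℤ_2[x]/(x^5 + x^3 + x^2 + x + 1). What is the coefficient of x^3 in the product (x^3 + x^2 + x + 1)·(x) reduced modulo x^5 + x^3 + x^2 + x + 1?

Multiply in ℤ_2[x]: (x^3 + x^2 + x + 1)·(x) = x^4 + x^3 + x^2 + x.
Reduced: x^4 + x^3 + x^2 + x.

1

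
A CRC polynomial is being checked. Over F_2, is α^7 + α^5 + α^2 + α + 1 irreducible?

Write g(α) = α^7 + α^5 + α^2 + α + 1.
Check for roots in F_2: g(0) = 1; g(1) = 1.
No roots, so no linear factors.
Monic irreducibles of degree 2 over GF(2): α^2 + α + 1.
None of them divide g (all give nonzero remainder).
Monic irreducibles of degree 3 over GF(2): α^3 + α + 1, α^3 + α^2 + 1.
None of them divide g (all give nonzero remainder).
No irreducible factor of degree ≤ 3 exists, so g is irreducible over GF(2).

Yes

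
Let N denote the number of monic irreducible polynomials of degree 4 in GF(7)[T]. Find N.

588

Gauss's count: N_{7}(4) = (1/4) Σ_{d|4} μ(4/d)·7^d.
Divisors of 4: 1, 2, 4; μ(4/d) for each: 0, -1, 1.
Σ = − 7^2 + 7^4 = 2352.
N = 2352/4 = 588.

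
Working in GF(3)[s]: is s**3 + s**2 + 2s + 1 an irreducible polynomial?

Yes

Write m(s) = s**3 + s**2 + 2s + 1.
Check for roots in GF(3): m(0) = 1; m(1) = 2; m(2) = 2.
No roots. A degree-3 polynomial over a field with no linear factor is irreducible.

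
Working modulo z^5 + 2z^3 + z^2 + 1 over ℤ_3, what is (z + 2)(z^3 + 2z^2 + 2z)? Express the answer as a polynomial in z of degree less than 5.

Multiply in ℤ_3[z]: (z + 2)·(z^3 + 2z^2 + 2z) = z^4 + z^3 + z.
Reduced: z^4 + z^3 + z.

z^4 + z^3 + z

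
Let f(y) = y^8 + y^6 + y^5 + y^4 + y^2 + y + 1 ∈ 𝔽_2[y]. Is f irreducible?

Yes

Check for roots in 𝔽_2: f(0) = 1; f(1) = 1.
No roots, so no linear factors.
Monic irreducibles of degree 2 over GF(2): y^2 + y + 1.
None of them divide f (all give nonzero remainder).
Monic irreducibles of degree 3 over GF(2): y^3 + y + 1, y^3 + y^2 + 1.
None of them divide f (all give nonzero remainder).
Monic irreducibles of degree 4 over GF(2): y^4 + y + 1, y^4 + y^3 + 1, y^4 + y^3 + y^2 + y + 1.
None of them divide f (all give nonzero remainder).
No irreducible factor of degree ≤ 4 exists, so f is irreducible over GF(2).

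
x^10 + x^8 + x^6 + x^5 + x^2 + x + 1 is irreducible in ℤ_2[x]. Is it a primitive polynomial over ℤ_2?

No

Write f(x) = x^10 + x^8 + x^6 + x^5 + x^2 + x + 1.
|GF(2^10)^×| = 2^10 − 1 = 1023. Prime factorization: 1023 = 3·11·31.
f is primitive ⇔ x has order 1023 in GF(2)[x]/(f), i.e. x^(1023/q) ≠ 1 for each prime q | 1023.
x^(341) mod f = 1
x^(93) mod f = x^9 + x^8 + x^6 + x^3 + x^2 + x.
x^(33) mod f = x^9 + x^7 + x.
Since x^(341) = 1, the order of x divides 341 < 1023; not primitive.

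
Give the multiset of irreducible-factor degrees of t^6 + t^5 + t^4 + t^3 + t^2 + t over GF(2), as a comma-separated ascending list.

1, 1, 2, 2

Write f(t) = t^6 + t^5 + t^4 + t^3 + t^2 + t.
Roots in GF(2): f(0) = 0 → root; f(1) = 0 → root.
Linear factors from roots: (t), (t + 1).
Complete factorization: f(t) = (t)·(t + 1)·(t^2 + t + 1)^2.
Factor degrees with multiplicity: 1 + 1 + 2 + 2 = 6.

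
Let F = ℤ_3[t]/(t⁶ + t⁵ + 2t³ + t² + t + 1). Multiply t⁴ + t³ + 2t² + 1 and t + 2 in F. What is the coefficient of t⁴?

0

Multiply in ℤ_3[t]: (t⁴ + t³ + 2t² + 1)·(t + 2) = t⁵ + t³ + t² + t + 2.
Reduced: t⁵ + t³ + t² + t + 2.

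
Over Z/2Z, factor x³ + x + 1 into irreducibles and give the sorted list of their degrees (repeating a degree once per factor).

3

Write g(x) = x³ + x + 1.
Roots in Z/2Z: g(0) = 1; g(1) = 1.
Complete factorization: g(x) = (x³ + x + 1).
Factor degrees with multiplicity: 3 = 3.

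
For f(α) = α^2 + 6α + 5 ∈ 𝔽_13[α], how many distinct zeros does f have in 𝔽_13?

2

Evaluate at each of the 13 elements of 𝔽_13:
f(0) = 5; f(1) = 12; f(2) = 8; f(3) = 6; f(4) = 6; f(5) = 8; f(6) = 12; f(7) = 5; f(8) = 0 → root; f(9) = 10; f(10) = 9; f(11) = 10; f(12) = 0 → root.
Roots: {8, 12}.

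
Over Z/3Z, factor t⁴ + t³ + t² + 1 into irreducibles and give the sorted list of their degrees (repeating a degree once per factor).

4

Write g(t) = t⁴ + t³ + t² + 1.
Roots in Z/3Z: g(0) = 1; g(1) = 1; g(2) = 2.
Complete factorization: g(t) = (t⁴ + t³ + t² + 1).
Factor degrees with multiplicity: 4 = 4.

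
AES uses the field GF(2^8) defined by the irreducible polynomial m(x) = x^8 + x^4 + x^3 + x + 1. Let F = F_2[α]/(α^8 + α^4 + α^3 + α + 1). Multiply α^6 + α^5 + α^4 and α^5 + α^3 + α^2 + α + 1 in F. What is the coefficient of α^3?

Multiply in F_2[α]: (α^6 + α^5 + α^4)·(α^5 + α^3 + α^2 + α + 1) = α^11 + α^10 + α^7 + α^6 + α^4.
Reduce using α^8 ≡ α^4 + α^3 + α + 1 (mod α^8 + α^4 + α^3 + α + 1).
Reduced: α^6 + α^5 + α^2.

0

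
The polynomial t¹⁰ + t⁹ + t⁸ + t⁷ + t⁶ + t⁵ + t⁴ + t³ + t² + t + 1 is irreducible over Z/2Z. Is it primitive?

No

Write f(t) = t¹⁰ + t⁹ + t⁸ + t⁷ + t⁶ + t⁵ + t⁴ + t³ + t² + t + 1.
|GF(2^10)^×| = 2^10 − 1 = 1023. Prime factorization: 1023 = 3·11·31.
f is primitive ⇔ t has order 1023 in GF(2)[t]/(f), i.e. t^(1023/q) ≠ 1 for each prime q | 1023.
t^(341) mod f = 1
t^(93) mod f = t⁵.
t^(33) mod f = 1
Since t^(341) = 1, the order of t divides 341 < 1023; not primitive.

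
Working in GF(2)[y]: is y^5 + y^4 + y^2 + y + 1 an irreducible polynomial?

Yes

Write P(y) = y^5 + y^4 + y^2 + y + 1.
Check for roots in GF(2): P(0) = 1; P(1) = 1.
No roots, so no linear factors.
Monic irreducibles of degree 2 over GF(2): y^2 + y + 1.
None of them divide P (all give nonzero remainder).
No irreducible factor of degree ≤ 2 exists, so P is irreducible over GF(2).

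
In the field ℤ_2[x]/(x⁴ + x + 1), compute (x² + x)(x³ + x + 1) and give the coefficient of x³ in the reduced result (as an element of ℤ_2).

1

Multiply in ℤ_2[x]: (x² + x)·(x³ + x + 1) = x⁵ + x⁴ + x³ + x.
Reduce using x⁴ ≡ x + 1 (mod x⁴ + x + 1).
Reduced: x³ + x² + x + 1.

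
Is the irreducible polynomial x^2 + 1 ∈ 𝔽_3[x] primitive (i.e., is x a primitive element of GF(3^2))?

No

Write f(x) = x^2 + 1.
|GF(3^2)^×| = 3^2 − 1 = 8. Prime factorization: 8 = 2^3.
f is primitive ⇔ x has order 8 in GF(3)[x]/(f), i.e. x^(8/q) ≠ 1 for each prime q | 8.
x^(4) mod f = 1
Since x^(4) = 1, the order of x divides 4 < 8; not primitive.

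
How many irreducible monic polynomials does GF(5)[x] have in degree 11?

4438920

By the necklace-counting formula, N_5(11) = (1/11) Σ_{d|11} μ(11/d)·5^d.
Divisors of 11: 1, 11; μ(11/d) for each: -1, 1.
Σ = − 5^1 + 5^11 = 48828120.
N = 48828120/11 = 4438920.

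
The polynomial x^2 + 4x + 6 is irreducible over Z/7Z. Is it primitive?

Write f(x) = x^2 + 4x + 6.
|GF(7^2)^×| = 7^2 − 1 = 48. Prime factorization: 48 = 2^4·3.
f is primitive ⇔ x has order 48 in GF(7)[x]/(f), i.e. x^(48/q) ≠ 1 for each prime q | 48.
x^(24) mod f = 6.
x^(16) mod f = 1
Since x^(16) = 1, the order of x divides 16 < 48; not primitive.

No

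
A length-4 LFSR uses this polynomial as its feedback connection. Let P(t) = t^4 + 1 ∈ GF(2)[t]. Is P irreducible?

Check for roots in GF(2): P(0) = 1; P(1) = 0 → root.
P(1) = 0, so (t − 1) divides P(t); P is reducible.

No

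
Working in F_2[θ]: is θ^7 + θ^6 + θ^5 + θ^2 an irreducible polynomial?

No

Write m(θ) = θ^7 + θ^6 + θ^5 + θ^2.
Check for roots in F_2: m(0) = 0 → root; m(1) = 0 → root.
m(0) = 0, so (θ) divides m(θ); m is reducible.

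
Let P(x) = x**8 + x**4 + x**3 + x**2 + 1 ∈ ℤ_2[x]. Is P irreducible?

Yes

Check for roots in ℤ_2: P(0) = 1; P(1) = 1.
No roots, so no linear factors.
Monic irreducibles of degree 2 over GF(2): x**2 + x + 1.
None of them divide P (all give nonzero remainder).
Monic irreducibles of degree 3 over GF(2): x**3 + x + 1, x**3 + x**2 + 1.
None of them divide P (all give nonzero remainder).
Monic irreducibles of degree 4 over GF(2): x**4 + x + 1, x**4 + x**3 + 1, x**4 + x**3 + x**2 + x + 1.
None of them divide P (all give nonzero remainder).
No irreducible factor of degree ≤ 4 exists, so P is irreducible over GF(2).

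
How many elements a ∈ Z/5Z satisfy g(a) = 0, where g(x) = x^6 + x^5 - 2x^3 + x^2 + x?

2

Evaluate at each of the 5 elements of Z/5Z:
g(0) = 0 → root; g(1) = 2; g(2) = 1; g(3) = 0 → root; g(4) = 2.
Roots: {0, 3}.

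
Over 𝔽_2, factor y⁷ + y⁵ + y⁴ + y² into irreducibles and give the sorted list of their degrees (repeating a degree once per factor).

Write g(y) = y⁷ + y⁵ + y⁴ + y².
Roots in 𝔽_2: g(0) = 0 → root; g(1) = 0 → root.
Linear factors from roots: (y), (y + 1).
Complete factorization: g(y) = (y)^2·(y + 1)^3·(y² + y + 1).
Factor degrees with multiplicity: 1 + 1 + 1 + 1 + 1 + 2 = 7.

1, 1, 1, 1, 1, 2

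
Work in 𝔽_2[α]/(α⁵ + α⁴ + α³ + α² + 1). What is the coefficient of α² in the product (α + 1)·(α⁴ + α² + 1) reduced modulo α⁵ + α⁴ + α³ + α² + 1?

0

Multiply in 𝔽_2[α]: (α + 1)·(α⁴ + α² + 1) = α⁵ + α⁴ + α³ + α² + α + 1.
Reduce using α⁵ ≡ α⁴ + α³ + α² + 1 (mod α⁵ + α⁴ + α³ + α² + 1).
Reduced: α.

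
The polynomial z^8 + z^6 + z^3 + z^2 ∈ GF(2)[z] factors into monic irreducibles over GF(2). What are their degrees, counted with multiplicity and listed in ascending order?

Write g(z) = z^8 + z^6 + z^3 + z^2.
Roots in GF(2): g(0) = 0 → root; g(1) = 0 → root.
Linear factors from roots: (z), (z + 1).
Complete factorization: g(z) = (z + 1)·(z)^2·(z^2 + z + 1)·(z^3 + z + 1).
Factor degrees with multiplicity: 1 + 1 + 1 + 2 + 3 = 8.

1, 1, 1, 2, 3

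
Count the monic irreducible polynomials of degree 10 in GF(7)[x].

28245840

x^(7^10) − x is the product of all monic irreducibles of degree dividing 10; Möbius inversion gives N = (1/10) Σ μ(10/d)·7^d.
Divisors of 10: 1, 2, 5, 10; μ(10/d) for each: 1, -1, -1, 1.
Σ = 7^1 − 7^2 − 7^5 + 7^10 = 282458400.
N = 282458400/10 = 28245840.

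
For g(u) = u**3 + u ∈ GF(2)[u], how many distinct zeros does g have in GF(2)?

Evaluate at each of the 2 elements of GF(2):
g(0) = 0 → root; g(1) = 0 → root.
Roots: {0, 1}.

2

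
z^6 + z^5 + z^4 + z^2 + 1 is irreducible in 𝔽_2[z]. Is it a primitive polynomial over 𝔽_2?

Write f(z) = z^6 + z^5 + z^4 + z^2 + 1.
|GF(2^6)^×| = 2^6 − 1 = 63. Prime factorization: 63 = 3^2·7.
f is primitive ⇔ z has order 63 in GF(2)[z]/(f), i.e. z^(63/q) ≠ 1 for each prime q | 63.
z^(21) mod f = 1
z^(9) mod f = z^3 + 1.
Since z^(21) = 1, the order of z divides 21 < 63; not primitive.

No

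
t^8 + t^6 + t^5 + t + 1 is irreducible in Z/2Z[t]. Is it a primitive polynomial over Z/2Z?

Yes

Write f(t) = t^8 + t^6 + t^5 + t + 1.
|GF(2^8)^×| = 2^8 − 1 = 255. Prime factorization: 255 = 3·5·17.
f is primitive ⇔ t has order 255 in GF(2)[t]/(f), i.e. t^(255/q) ≠ 1 for each prime q | 255.
t^(85) mod f = t^7 + t^6 + t^5 + t^4.
t^(51) mod f = t^4 + t.
t^(15) mod f = t^7 + t^6 + t^3.
None equal 1, so t has full order 255; f is primitive.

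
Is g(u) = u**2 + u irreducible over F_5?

No

Check for roots in F_5: g(0) = 0 → root; g(1) = 2; g(2) = 1; g(3) = 2; g(4) = 0 → root.
g(0) = 0, so (u) divides g(u); g is reducible.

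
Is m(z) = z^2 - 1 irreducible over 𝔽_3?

Check for roots in 𝔽_3: m(0) = 2; m(1) = 0 → root; m(2) = 0 → root.
m(1) = 0, so (z − 1) divides m(z); m is reducible.

No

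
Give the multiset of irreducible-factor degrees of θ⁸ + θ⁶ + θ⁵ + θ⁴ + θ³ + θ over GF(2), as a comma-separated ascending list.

Write f(θ) = θ⁸ + θ⁶ + θ⁵ + θ⁴ + θ³ + θ.
Roots in GF(2): f(0) = 0 → root; f(1) = 0 → root.
Linear factors from roots: (θ), (θ + 1).
Complete factorization: f(θ) = (θ)·(θ + 1)·(θ² + θ + 1)^3.
Factor degrees with multiplicity: 1 + 1 + 2 + 2 + 2 = 8.

1, 1, 2, 2, 2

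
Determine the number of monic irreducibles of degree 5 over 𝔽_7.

3360

The number of monic irreducibles of degree 5 over GF(7) is (1/5)·Σ_{d∣5} μ(5/d) 7^d.
Divisors of 5: 1, 5; μ(5/d) for each: -1, 1.
Σ = − 7^1 + 7^5 = 16800.
N = 16800/5 = 3360.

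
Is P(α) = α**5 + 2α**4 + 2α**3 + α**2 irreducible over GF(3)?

No

Check for roots in GF(3): P(0) = 0 → root; P(1) = 0 → root; P(2) = 0 → root.
P(0) = 0, so (α) divides P(α); P is reducible.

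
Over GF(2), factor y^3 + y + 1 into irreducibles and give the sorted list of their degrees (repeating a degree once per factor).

Write f(y) = y^3 + y + 1.
Roots in GF(2): f(0) = 1; f(1) = 1.
Complete factorization: f(y) = (y^3 + y + 1).
Factor degrees with multiplicity: 3 = 3.

3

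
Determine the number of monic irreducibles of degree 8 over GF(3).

810

By the necklace-counting formula, N_3(8) = (1/8) Σ_{d|8} μ(8/d)·3^d.
Divisors of 8: 1, 2, 4, 8; μ(8/d) for each: 0, 0, -1, 1.
Σ = − 3^4 + 3^8 = 6480.
N = 6480/8 = 810.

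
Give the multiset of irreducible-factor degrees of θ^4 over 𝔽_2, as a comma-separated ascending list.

1, 1, 1, 1

Write h(θ) = θ^4.
Roots in 𝔽_2: h(0) = 0 → root; h(1) = 1.
Linear factors from roots: (θ).
Complete factorization: h(θ) = (θ)^4.
Factor degrees with multiplicity: 1 + 1 + 1 + 1 = 4.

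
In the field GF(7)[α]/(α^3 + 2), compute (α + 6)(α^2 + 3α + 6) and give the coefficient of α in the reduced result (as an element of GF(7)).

3

Multiply in GF(7)[α]: (α + 6)·(α^2 + 3α + 6) = α^3 + 2α^2 + 3α + 1.
Reduce using α^3 ≡ 5 (mod α^3 + 2).
Reduced: 2α^2 + 3α + 6.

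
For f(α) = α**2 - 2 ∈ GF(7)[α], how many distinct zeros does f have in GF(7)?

2

Evaluate at each of the 7 elements of GF(7):
f(0) = 5; f(1) = 6; f(2) = 2; f(3) = 0 → root; f(4) = 0 → root; f(5) = 2; f(6) = 6.
Roots: {3, 4}.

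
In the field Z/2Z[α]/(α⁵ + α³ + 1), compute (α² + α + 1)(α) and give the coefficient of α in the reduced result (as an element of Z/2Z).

Multiply in Z/2Z[α]: (α² + α + 1)·(α) = α³ + α² + α.
Reduced: α³ + α² + α.

1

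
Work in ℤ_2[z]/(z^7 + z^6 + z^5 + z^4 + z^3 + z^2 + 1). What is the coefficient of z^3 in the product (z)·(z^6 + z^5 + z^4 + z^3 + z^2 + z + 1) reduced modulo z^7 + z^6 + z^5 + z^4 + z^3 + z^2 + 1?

0

Multiply in ℤ_2[z]: (z)·(z^6 + z^5 + z^4 + z^3 + z^2 + z + 1) = z^7 + z^6 + z^5 + z^4 + z^3 + z^2 + z.
Reduce using z^7 ≡ z^6 + z^5 + z^4 + z^3 + z^2 + 1 (mod z^7 + z^6 + z^5 + z^4 + z^3 + z^2 + 1).
Reduced: z + 1.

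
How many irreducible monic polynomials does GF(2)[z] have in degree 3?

2

The number of monic irreducibles of degree 3 over GF(2) is (1/3)·Σ_{d∣3} μ(3/d) 2^d.
Divisors of 3: 1, 3; μ(3/d) for each: -1, 1.
Σ = − 2^1 + 2^3 = 6.
N = 6/3 = 2.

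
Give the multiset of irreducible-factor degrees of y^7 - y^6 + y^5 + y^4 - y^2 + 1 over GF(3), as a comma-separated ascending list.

Write g(y) = y^7 - y^6 + y^5 + y^4 - y^2 + 1.
Roots in GF(3): g(0) = 1; g(1) = 2; g(2) = 1.
Complete factorization: g(y) = (y^7 - y^6 + y^5 + y^4 - y^2 + 1).
Factor degrees with multiplicity: 7 = 7.

7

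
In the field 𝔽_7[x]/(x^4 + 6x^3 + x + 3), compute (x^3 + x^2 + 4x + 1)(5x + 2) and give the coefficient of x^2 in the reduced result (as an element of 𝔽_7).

Multiply in 𝔽_7[x]: (x^3 + x^2 + 4x + 1)·(5x + 2) = 5x^4 + x^2 + 6x + 2.
Reduce using x^4 ≡ x^3 + 6x + 4 (mod x^4 + 6x^3 + x + 3).
Reduced: 5x^3 + x^2 + x + 1.

1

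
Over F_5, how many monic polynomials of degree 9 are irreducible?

217000

By the necklace-counting formula, N_5(9) = (1/9) Σ_{d|9} μ(9/d)·5^d.
Divisors of 9: 1, 3, 9; μ(9/d) for each: 0, -1, 1.
Σ = − 5^3 + 5^9 = 1953000.
N = 1953000/9 = 217000.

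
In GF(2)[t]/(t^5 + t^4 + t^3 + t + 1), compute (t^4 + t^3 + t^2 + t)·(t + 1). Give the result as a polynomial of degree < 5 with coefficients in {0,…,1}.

Multiply in GF(2)[t]: (t^4 + t^3 + t^2 + t)·(t + 1) = t^5 + t.
Reduce using t^5 ≡ t^4 + t^3 + t + 1 (mod t^5 + t^4 + t^3 + t + 1).
Reduced: t^4 + t^3 + 1.

t^4 + t^3 + 1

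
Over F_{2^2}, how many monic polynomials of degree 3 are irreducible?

20

x^(4^3) − x is the product of all monic irreducibles of degree dividing 3; Möbius inversion gives N = (1/3) Σ μ(3/d)·4^d.
Divisors of 3: 1, 3; μ(3/d) for each: -1, 1.
Σ = − 4^1 + 4^3 = 60.
N = 60/3 = 20.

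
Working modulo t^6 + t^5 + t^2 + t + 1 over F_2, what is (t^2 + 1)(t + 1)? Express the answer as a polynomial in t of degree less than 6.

t^3 + t^2 + t + 1

Multiply in F_2[t]: (t^2 + 1)·(t + 1) = t^3 + t^2 + t + 1.
Reduced: t^3 + t^2 + t + 1.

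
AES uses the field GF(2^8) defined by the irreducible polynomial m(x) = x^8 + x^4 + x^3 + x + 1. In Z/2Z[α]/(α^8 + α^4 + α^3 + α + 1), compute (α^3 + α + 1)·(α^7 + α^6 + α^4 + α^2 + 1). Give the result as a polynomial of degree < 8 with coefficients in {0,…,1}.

α^7 + α^4 + α^2 + α

Multiply in Z/2Z[α]: (α^3 + α + 1)·(α^7 + α^6 + α^4 + α^2 + 1) = α^10 + α^9 + α^8 + α^7 + α^6 + α^4 + α^2 + α + 1.
Reduce using α^8 ≡ α^4 + α^3 + α + 1 (mod α^8 + α^4 + α^3 + α + 1).
Reduced: α^7 + α^4 + α^2 + α.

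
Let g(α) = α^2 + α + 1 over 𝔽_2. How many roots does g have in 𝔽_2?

Evaluate at each of the 2 elements of 𝔽_2:
g(0) = 1; g(1) = 1.
No element is a root.

0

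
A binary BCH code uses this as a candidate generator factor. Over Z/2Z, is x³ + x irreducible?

Write P(x) = x³ + x.
Check for roots in Z/2Z: P(0) = 0 → root; P(1) = 0 → root.
P(0) = 0, so (x) divides P(x); P is reducible.

No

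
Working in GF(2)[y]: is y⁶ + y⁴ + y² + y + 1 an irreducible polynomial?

Yes

Write P(y) = y⁶ + y⁴ + y² + y + 1.
Check for roots in GF(2): P(0) = 1; P(1) = 1.
No roots, so no linear factors.
Monic irreducibles of degree 2 over GF(2): y² + y + 1.
None of them divide P (all give nonzero remainder).
Monic irreducibles of degree 3 over GF(2): y³ + y + 1, y³ + y² + 1.
None of them divide P (all give nonzero remainder).
No irreducible factor of degree ≤ 3 exists, so P is irreducible over GF(2).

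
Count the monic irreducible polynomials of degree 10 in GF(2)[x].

Gauss's count: N_{2}(10) = (1/10) Σ_{d|10} μ(10/d)·2^d.
Divisors of 10: 1, 2, 5, 10; μ(10/d) for each: 1, -1, -1, 1.
Σ = 2^1 − 2^2 − 2^5 + 2^10 = 990.
N = 990/10 = 99.

99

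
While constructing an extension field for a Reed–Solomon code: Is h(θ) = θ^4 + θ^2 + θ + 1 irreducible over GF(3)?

Yes

Check for roots in GF(3): h(0) = 1; h(1) = 1; h(2) = 2.
No roots, so no linear factors.
Monic irreducibles of degree 2 over GF(3): θ^2 + 1, θ^2 + θ - 1, θ^2 - θ - 1.
None of them divide h (all give nonzero remainder).
No irreducible factor of degree ≤ 2 exists, so h is irreducible over GF(3).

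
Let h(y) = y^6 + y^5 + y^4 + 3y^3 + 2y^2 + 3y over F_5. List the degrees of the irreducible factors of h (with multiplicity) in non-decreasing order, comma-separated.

1, 1, 2, 2

Roots in F_5: h(0) = 0 → root; h(1) = 1; h(2) = 0 → root; h(3) = 1; h(4) = 2.
Linear factors from roots: (y), (y + 3).
Complete factorization: h(y) = (y)·(y + 3)·(y^2 + y + 2)·(y^2 + 2y + 3).
Factor degrees with multiplicity: 1 + 1 + 2 + 2 = 6.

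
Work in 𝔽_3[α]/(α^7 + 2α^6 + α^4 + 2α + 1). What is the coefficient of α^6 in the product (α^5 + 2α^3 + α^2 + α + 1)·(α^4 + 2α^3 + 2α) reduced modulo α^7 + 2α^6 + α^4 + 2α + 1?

2

Multiply in 𝔽_3[α]: (α^5 + 2α^3 + α^2 + α + 1)·(α^4 + 2α^3 + 2α) = α^9 + 2α^8 + 2α^7 + α^6 + α^4 + α^3 + 2α^2 + 2α.
Reduce using α^7 ≡ α^6 + 2α^4 + α + 2 (mod α^7 + 2α^6 + α^4 + 2α + 1).
Reduced: 2α^6 + 2α^4 + 2α^3 + α^2 + α + 1.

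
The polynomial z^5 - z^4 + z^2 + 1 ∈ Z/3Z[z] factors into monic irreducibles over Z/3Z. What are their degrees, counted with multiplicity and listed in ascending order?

1, 2, 2

Write f(z) = z^5 - z^4 + z^2 + 1.
Roots in Z/3Z: f(0) = 1; f(1) = 2; f(2) = 0 → root.
Linear factors from roots: (z + 1).
Complete factorization: f(z) = (z + 1)·(z^2 - z - 1)^2.
Factor degrees with multiplicity: 1 + 2 + 2 = 5.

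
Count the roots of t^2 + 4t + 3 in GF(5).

Write g(t) = t^2 + 4t + 3.
Evaluate at each of the 5 elements of GF(5):
g(0) = 3; g(1) = 3; g(2) = 0 → root; g(3) = 4; g(4) = 0 → root.
Roots: {2, 4}.

2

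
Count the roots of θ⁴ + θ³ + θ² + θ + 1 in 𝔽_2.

Write f(θ) = θ⁴ + θ³ + θ² + θ + 1.
Evaluate at each of the 2 elements of 𝔽_2:
f(0) = 1; f(1) = 1.
No element is a root.

0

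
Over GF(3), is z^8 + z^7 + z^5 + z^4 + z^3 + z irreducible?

Write f(z) = z^8 + z^7 + z^5 + z^4 + z^3 + z.
Check for roots in GF(3): f(0) = 0 → root; f(1) = 0 → root; f(2) = 1.
f(0) = 0, so (z) divides f(z); f is reducible.

No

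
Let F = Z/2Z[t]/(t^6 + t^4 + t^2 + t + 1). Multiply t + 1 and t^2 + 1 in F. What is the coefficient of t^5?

0

Multiply in Z/2Z[t]: (t + 1)·(t^2 + 1) = t^3 + t^2 + t + 1.
Reduced: t^3 + t^2 + t + 1.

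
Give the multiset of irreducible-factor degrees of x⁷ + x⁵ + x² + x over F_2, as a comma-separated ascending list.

Write f(x) = x⁷ + x⁵ + x² + x.
Roots in F_2: f(0) = 0 → root; f(1) = 0 → root.
Linear factors from roots: (x), (x + 1).
Complete factorization: f(x) = (x)·(x + 1)·(x² + x + 1)·(x³ + x + 1).
Factor degrees with multiplicity: 1 + 1 + 2 + 3 = 7.

1, 1, 2, 3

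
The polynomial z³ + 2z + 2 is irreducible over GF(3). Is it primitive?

Write f(z) = z³ + 2z + 2.
|GF(3^3)^×| = 3^3 − 1 = 26. Prime factorization: 26 = 2·13.
f is primitive ⇔ z has order 26 in GF(3)[z]/(f), i.e. z^(26/q) ≠ 1 for each prime q | 26.
z^(13) mod f = 1
z^(2) mod f = z².
Since z^(13) = 1, the order of z divides 13 < 26; not primitive.

No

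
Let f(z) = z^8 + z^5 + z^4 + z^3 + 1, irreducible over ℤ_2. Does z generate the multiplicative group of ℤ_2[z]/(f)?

No

|GF(2^8)^×| = 2^8 − 1 = 255. Prime factorization: 255 = 3·5·17.
f is primitive ⇔ z has order 255 in GF(2)[z]/(f), i.e. z^(255/q) ≠ 1 for each prime q | 255.
z^(85) mod f = 1
z^(51) mod f = 1
z^(15) mod f = z^6 + z^3 + z^2 + z.
Since z^(85) = 1, the order of z divides 85 < 255; not primitive.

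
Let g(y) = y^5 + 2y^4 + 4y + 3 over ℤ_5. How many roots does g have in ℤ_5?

4

Evaluate at each of the 5 elements of ℤ_5:
g(0) = 3; g(1) = 0 → root; g(2) = 0 → root; g(3) = 0 → root; g(4) = 0 → root.
Roots: {1, 2, 3, 4}.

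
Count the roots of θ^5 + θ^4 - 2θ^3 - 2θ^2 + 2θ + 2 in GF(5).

3

Write f(θ) = θ^5 + θ^4 - 2θ^3 - 2θ^2 + 2θ + 2.
Evaluate at each of the 5 elements of GF(5):
f(0) = 2; f(1) = 2; f(2) = 0 → root; f(3) = 0 → root; f(4) = 0 → root.
Roots: {2, 3, 4}.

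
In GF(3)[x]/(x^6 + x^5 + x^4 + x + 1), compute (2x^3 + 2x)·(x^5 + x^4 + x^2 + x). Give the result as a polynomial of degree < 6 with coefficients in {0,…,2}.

Multiply in GF(3)[x]: (2x^3 + 2x)·(x^5 + x^4 + x^2 + x) = 2x^8 + 2x^7 + 2x^6 + x^5 + 2x^4 + 2x^3 + 2x^2.
Reduce using x^6 ≡ 2x^5 + 2x^4 + 2x + 2 (mod x^6 + x^5 + x^4 + x + 1).
Reduced: x^5 + 2x^4.

x^5 + 2x^4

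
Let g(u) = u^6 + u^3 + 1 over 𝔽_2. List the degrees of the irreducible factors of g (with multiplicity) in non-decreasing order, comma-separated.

Roots in 𝔽_2: g(0) = 1; g(1) = 1.
Complete factorization: g(u) = (u^6 + u^3 + 1).
Factor degrees with multiplicity: 6 = 6.

6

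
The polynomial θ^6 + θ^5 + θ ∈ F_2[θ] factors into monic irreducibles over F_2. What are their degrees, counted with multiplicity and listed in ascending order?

1, 2, 3

Write g(θ) = θ^6 + θ^5 + θ.
Roots in F_2: g(0) = 0 → root; g(1) = 1.
Linear factors from roots: (θ).
Complete factorization: g(θ) = (θ)·(θ^2 + θ + 1)·(θ^3 + θ + 1).
Factor degrees with multiplicity: 1 + 2 + 3 = 6.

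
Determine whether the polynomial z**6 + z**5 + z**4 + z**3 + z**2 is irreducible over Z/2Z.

No

Write f(z) = z**6 + z**5 + z**4 + z**3 + z**2.
Check for roots in Z/2Z: f(0) = 0 → root; f(1) = 1.
f(0) = 0, so (z) divides f(z); f is reducible.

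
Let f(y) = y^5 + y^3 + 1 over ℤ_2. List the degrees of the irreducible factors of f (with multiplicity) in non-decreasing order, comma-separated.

5

Roots in ℤ_2: f(0) = 1; f(1) = 1.
Complete factorization: f(y) = (y^5 + y^3 + 1).
Factor degrees with multiplicity: 5 = 5.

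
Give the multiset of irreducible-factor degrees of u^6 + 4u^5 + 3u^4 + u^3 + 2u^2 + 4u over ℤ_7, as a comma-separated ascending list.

1, 1, 2, 2

Write f(u) = u^6 + 4u^5 + 3u^4 + u^3 + 2u^2 + 4u.
Linear factors from roots: (u), (u + 3).
Complete factorization: f(u) = (u)·(u + 3)·(u^2 + 1)·(u^2 + u + 6).
Factor degrees with multiplicity: 1 + 1 + 2 + 2 = 6.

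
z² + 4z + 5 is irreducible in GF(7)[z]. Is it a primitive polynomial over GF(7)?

Yes

Write f(z) = z² + 4z + 5.
|GF(7^2)^×| = 7^2 − 1 = 48. Prime factorization: 48 = 2^4·3.
f is primitive ⇔ z has order 48 in GF(7)[z]/(f), i.e. z^(48/q) ≠ 1 for each prime q | 48.
z^(24) mod f = 6.
z^(16) mod f = 4.
None equal 1, so z has full order 48; f is primitive.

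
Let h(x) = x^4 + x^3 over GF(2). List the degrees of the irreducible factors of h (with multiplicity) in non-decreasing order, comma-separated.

Roots in GF(2): h(0) = 0 → root; h(1) = 0 → root.
Linear factors from roots: (x), (x + 1).
Complete factorization: h(x) = (x + 1)·(x)^3.
Factor degrees with multiplicity: 1 + 1 + 1 + 1 = 4.

1, 1, 1, 1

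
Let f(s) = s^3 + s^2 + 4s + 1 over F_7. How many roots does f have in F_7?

Evaluate at each of the 7 elements of F_7:
f(0) = 1; f(1) = 0 → root; f(2) = 0 → root; f(3) = 0 → root; f(4) = 6; f(5) = 3; f(6) = 4.
Roots: {1, 2, 3}.

3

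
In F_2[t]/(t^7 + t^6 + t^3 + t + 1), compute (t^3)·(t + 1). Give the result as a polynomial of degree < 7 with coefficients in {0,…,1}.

Multiply in F_2[t]: (t^3)·(t + 1) = t^4 + t^3.
Reduced: t^4 + t^3.

t^4 + t^3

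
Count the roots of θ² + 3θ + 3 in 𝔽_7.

2

Write g(θ) = θ² + 3θ + 3.
Evaluate at each of the 7 elements of 𝔽_7:
g(0) = 3; g(1) = 0 → root; g(2) = 6; g(3) = 0 → root; g(4) = 3; g(5) = 1; g(6) = 1.
Roots: {1, 3}.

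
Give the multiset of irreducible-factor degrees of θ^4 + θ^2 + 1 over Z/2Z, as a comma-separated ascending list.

Write g(θ) = θ^4 + θ^2 + 1.
Roots in Z/2Z: g(0) = 1; g(1) = 1.
Complete factorization: g(θ) = (θ^2 + θ + 1)^2.
Factor degrees with multiplicity: 2 + 2 = 4.

2, 2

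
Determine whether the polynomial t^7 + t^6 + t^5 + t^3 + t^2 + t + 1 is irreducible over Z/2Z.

Write g(t) = t^7 + t^6 + t^5 + t^3 + t^2 + t + 1.
Check for roots in Z/2Z: g(0) = 1; g(1) = 1.
No roots, so no linear factors.
Monic irreducibles of degree 2 over GF(2): t^2 + t + 1.
None of them divide g (all give nonzero remainder).
Monic irreducibles of degree 3 over GF(2): t^3 + t + 1, t^3 + t^2 + 1.
None of them divide g (all give nonzero remainder).
No irreducible factor of degree ≤ 3 exists, so g is irreducible over GF(2).

Yes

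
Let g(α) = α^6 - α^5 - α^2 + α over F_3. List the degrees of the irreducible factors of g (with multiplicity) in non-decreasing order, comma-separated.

1, 1, 1, 1, 2

Roots in F_3: g(0) = 0 → root; g(1) = 0 → root; g(2) = 0 → root.
Linear factors from roots: (α), (α - 1), (α + 1).
Complete factorization: g(α) = (α)·(α + 1)·(α - 1)^2·(α^2 + 1).
Factor degrees with multiplicity: 1 + 1 + 1 + 1 + 2 = 6.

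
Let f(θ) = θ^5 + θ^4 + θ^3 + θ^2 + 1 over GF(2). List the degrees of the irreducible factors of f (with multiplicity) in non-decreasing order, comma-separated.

5

Roots in GF(2): f(0) = 1; f(1) = 1.
Complete factorization: f(θ) = (θ^5 + θ^4 + θ^3 + θ^2 + 1).
Factor degrees with multiplicity: 5 = 5.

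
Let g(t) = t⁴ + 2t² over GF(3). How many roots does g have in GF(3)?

3

Evaluate at each of the 3 elements of GF(3):
g(0) = 0 → root; g(1) = 0 → root; g(2) = 0 → root.
Roots: {0, 1, 2}.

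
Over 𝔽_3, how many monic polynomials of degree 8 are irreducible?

810

Gauss's count: N_{3}(8) = (1/8) Σ_{d|8} μ(8/d)·3^d.
Divisors of 8: 1, 2, 4, 8; μ(8/d) for each: 0, 0, -1, 1.
Σ = − 3^4 + 3^8 = 6480.
N = 6480/8 = 810.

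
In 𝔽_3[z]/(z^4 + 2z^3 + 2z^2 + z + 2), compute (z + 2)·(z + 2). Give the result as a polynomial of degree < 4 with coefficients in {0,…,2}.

Multiply in 𝔽_3[z]: (z + 2)·(z + 2) = z^2 + z + 1.
Reduced: z^2 + z + 1.

z^2 + z + 1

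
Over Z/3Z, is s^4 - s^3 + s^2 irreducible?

Write h(s) = s^4 - s^3 + s^2.
Check for roots in Z/3Z: h(0) = 0 → root; h(1) = 1; h(2) = 0 → root.
h(0) = 0, so (s) divides h(s); h is reducible.

No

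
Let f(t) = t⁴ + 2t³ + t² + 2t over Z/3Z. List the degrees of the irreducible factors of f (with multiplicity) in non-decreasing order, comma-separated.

1, 1, 2

Roots in Z/3Z: f(0) = 0 → root; f(1) = 0 → root; f(2) = 1.
Linear factors from roots: (t), (t + 2).
Complete factorization: f(t) = (t)·(t + 2)·(t² + 1).
Factor degrees with multiplicity: 1 + 1 + 2 = 4.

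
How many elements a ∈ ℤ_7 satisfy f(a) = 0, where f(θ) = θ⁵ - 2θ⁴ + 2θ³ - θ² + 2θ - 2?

3

Evaluate at each of the 7 elements of ℤ_7:
f(0) = 5; f(1) = 0 → root; f(2) = 0 → root; f(3) = 4; f(4) = 0 → root; f(5) = 1; f(6) = 4.
Roots: {1, 2, 4}.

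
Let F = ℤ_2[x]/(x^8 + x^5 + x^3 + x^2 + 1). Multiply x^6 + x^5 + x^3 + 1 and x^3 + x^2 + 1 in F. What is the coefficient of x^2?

1

Multiply in ℤ_2[x]: (x^6 + x^5 + x^3 + 1)·(x^3 + x^2 + 1) = x^9 + x^7 + x^2 + 1.
Reduce using x^8 ≡ x^5 + x^3 + x^2 + 1 (mod x^8 + x^5 + x^3 + x^2 + 1).
Reduced: x^7 + x^6 + x^4 + x^3 + x^2 + x + 1.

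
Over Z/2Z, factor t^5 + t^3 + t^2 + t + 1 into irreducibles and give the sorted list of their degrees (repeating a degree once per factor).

Write g(t) = t^5 + t^3 + t^2 + t + 1.
Roots in Z/2Z: g(0) = 1; g(1) = 1.
Complete factorization: g(t) = (t^5 + t^3 + t^2 + t + 1).
Factor degrees with multiplicity: 5 = 5.

5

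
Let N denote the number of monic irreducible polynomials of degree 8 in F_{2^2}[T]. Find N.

8160

Gauss's count: N_{4}(8) = (1/8) Σ_{d|8} μ(8/d)·4^d.
Divisors of 8: 1, 2, 4, 8; μ(8/d) for each: 0, 0, -1, 1.
Σ = − 4^4 + 4^8 = 65280.
N = 65280/8 = 8160.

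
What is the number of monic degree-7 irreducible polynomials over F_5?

The number of monic irreducibles of degree 7 over GF(5) is (1/7)·Σ_{d∣7} μ(7/d) 5^d.
Divisors of 7: 1, 7; μ(7/d) for each: -1, 1.
Σ = − 5^1 + 5^7 = 78120.
N = 78120/7 = 11160.

11160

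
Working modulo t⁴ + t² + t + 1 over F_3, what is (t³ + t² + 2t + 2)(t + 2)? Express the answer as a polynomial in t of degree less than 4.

2t

Multiply in F_3[t]: (t³ + t² + 2t + 2)·(t + 2) = t⁴ + t² + 1.
Reduce using t⁴ ≡ 2t² + 2t + 2 (mod t⁴ + t² + t + 1).
Reduced: 2t.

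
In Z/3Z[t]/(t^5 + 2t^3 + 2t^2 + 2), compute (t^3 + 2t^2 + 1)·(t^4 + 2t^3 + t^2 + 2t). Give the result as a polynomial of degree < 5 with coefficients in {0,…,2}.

t^4 + t^3 + 2t^2

Multiply in Z/3Z[t]: (t^3 + 2t^2 + 1)·(t^4 + 2t^3 + t^2 + 2t) = t^7 + t^6 + 2t^5 + 2t^4 + t^2 + 2t.
Reduce using t^5 ≡ t^3 + t^2 + 1 (mod t^5 + 2t^3 + 2t^2 + 2).
Reduced: t^4 + t^3 + 2t^2.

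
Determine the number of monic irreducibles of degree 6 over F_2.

9

x^(2^6) − x is the product of all monic irreducibles of degree dividing 6; Möbius inversion gives N = (1/6) Σ μ(6/d)·2^d.
Divisors of 6: 1, 2, 3, 6; μ(6/d) for each: 1, -1, -1, 1.
Σ = 2^1 − 2^2 − 2^3 + 2^6 = 54.
N = 54/6 = 9.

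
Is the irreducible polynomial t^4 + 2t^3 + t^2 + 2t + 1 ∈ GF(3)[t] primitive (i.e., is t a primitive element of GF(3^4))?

No

Write f(t) = t^4 + 2t^3 + t^2 + 2t + 1.
|GF(3^4)^×| = 3^4 − 1 = 80. Prime factorization: 80 = 2^4·5.
f is primitive ⇔ t has order 80 in GF(3)[t]/(f), i.e. t^(80/q) ≠ 1 for each prime q | 80.
t^(40) mod f = 1
t^(16) mod f = 2t.
Since t^(40) = 1, the order of t divides 40 < 80; not primitive.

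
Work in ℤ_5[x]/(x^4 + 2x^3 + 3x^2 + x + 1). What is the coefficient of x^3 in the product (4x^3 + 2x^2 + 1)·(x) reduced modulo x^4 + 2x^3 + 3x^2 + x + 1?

Multiply in ℤ_5[x]: (4x^3 + 2x^2 + 1)·(x) = 4x^4 + 2x^3 + x.
Reduce using x^4 ≡ 3x^3 + 2x^2 + 4x + 4 (mod x^4 + 2x^3 + 3x^2 + x + 1).
Reduced: 4x^3 + 3x^2 + 2x + 1.

4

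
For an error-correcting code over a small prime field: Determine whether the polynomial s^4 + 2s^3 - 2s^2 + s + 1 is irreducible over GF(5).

Write f(s) = s^4 + 2s^3 - 2s^2 + s + 1.
Check for roots in GF(5): f(0) = 1; f(1) = 3; f(2) = 2; f(3) = 1; f(4) = 2.
No roots, so no linear factors.
Degree-2 irreducible divisors: test the 10 monic irreducibles of degree 2 over GF(5).
None of them divide f (all give nonzero remainder).
No irreducible factor of degree ≤ 2 exists, so f is irreducible over GF(5).

Yes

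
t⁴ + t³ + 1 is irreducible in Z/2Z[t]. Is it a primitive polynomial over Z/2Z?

Yes

Write f(t) = t⁴ + t³ + 1.
|GF(2^4)^×| = 2^4 − 1 = 15. Prime factorization: 15 = 3·5.
f is primitive ⇔ t has order 15 in GF(2)[t]/(f), i.e. t^(15/q) ≠ 1 for each prime q | 15.
t^(5) mod f = t³ + t + 1.
t^(3) mod f = t³.
None equal 1, so t has full order 15; f is primitive.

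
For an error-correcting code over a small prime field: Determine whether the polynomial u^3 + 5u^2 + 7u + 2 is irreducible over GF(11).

No

Write g(u) = u^3 + 5u^2 + 7u + 2.
Check each element of GF(11) for a root: g(0)=2, g(1)=4, g(2)=0, g(3)=7, g(4)=9, g(5)=1, g(6)=0, g(7)=1, g(8)=10, g(9)=0, g(10)=10.
g(2) = 0, so (u − 2) divides g(u); g is reducible.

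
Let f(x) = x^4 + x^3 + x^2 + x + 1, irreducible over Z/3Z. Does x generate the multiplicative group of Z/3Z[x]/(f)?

No

|GF(3^4)^×| = 3^4 − 1 = 80. Prime factorization: 80 = 2^4·5.
f is primitive ⇔ x has order 80 in GF(3)[x]/(f), i.e. x^(80/q) ≠ 1 for each prime q | 80.
x^(40) mod f = 1
x^(16) mod f = x.
Since x^(40) = 1, the order of x divides 40 < 80; not primitive.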